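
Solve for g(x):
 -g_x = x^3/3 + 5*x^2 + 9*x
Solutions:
 g(x) = C1 - x^4/12 - 5*x^3/3 - 9*x^2/2


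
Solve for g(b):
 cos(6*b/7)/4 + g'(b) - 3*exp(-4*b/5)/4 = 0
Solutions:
 g(b) = C1 - 7*sin(6*b/7)/24 - 15*exp(-4*b/5)/16


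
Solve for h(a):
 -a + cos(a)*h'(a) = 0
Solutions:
 h(a) = C1 + Integral(a/cos(a), a)


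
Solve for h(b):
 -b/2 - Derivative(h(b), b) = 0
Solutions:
 h(b) = C1 - b^2/4


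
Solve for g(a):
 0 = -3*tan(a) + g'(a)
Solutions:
 g(a) = C1 - 3*log(cos(a))


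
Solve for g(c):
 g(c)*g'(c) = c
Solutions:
 g(c) = -sqrt(C1 + c^2)
 g(c) = sqrt(C1 + c^2)


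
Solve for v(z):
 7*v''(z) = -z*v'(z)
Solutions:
 v(z) = C1 + C2*erf(sqrt(14)*z/14)


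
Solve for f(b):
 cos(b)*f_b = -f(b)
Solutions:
 f(b) = C1*sqrt(sin(b) - 1)/sqrt(sin(b) + 1)


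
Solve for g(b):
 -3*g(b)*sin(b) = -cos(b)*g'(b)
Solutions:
 g(b) = C1/cos(b)^3


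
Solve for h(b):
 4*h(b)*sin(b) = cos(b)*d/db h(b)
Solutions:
 h(b) = C1/cos(b)^4


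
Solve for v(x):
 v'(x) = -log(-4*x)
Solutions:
 v(x) = C1 - x*log(-x) + x*(1 - 2*log(2))


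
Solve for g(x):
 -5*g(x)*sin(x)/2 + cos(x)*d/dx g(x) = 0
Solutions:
 g(x) = C1/cos(x)^(5/2)


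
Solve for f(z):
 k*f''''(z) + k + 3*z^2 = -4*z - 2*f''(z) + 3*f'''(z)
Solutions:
 f(z) = C1 + C2*z + C3*exp(z*(3 - sqrt(9 - 8*k))/(2*k)) + C4*exp(z*(sqrt(9 - 8*k) + 3)/(2*k)) - z^4/8 - 13*z^3/12 + z^2*(4*k - 39)/8


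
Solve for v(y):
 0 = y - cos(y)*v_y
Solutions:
 v(y) = C1 + Integral(y/cos(y), y)


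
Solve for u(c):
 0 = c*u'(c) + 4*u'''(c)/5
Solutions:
 u(c) = C1 + Integral(C2*airyai(-10^(1/3)*c/2) + C3*airybi(-10^(1/3)*c/2), c)


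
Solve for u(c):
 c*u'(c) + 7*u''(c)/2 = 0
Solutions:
 u(c) = C1 + C2*erf(sqrt(7)*c/7)


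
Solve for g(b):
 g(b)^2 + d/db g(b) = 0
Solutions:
 g(b) = 1/(C1 + b)


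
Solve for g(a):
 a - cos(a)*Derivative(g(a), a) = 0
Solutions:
 g(a) = C1 + Integral(a/cos(a), a)


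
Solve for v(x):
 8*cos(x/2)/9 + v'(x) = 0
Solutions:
 v(x) = C1 - 16*sin(x/2)/9


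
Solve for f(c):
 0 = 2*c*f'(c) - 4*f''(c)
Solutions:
 f(c) = C1 + C2*erfi(c/2)


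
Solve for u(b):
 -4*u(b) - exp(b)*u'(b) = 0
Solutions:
 u(b) = C1*exp(4*exp(-b))


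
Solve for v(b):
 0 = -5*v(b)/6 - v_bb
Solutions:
 v(b) = C1*sin(sqrt(30)*b/6) + C2*cos(sqrt(30)*b/6)


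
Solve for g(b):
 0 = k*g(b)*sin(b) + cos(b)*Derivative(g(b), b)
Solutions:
 g(b) = C1*exp(k*log(cos(b)))


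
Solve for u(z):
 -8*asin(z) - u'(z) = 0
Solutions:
 u(z) = C1 - 8*z*asin(z) - 8*sqrt(1 - z^2)


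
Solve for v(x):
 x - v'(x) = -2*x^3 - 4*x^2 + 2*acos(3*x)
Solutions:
 v(x) = C1 + x^4/2 + 4*x^3/3 + x^2/2 - 2*x*acos(3*x) + 2*sqrt(1 - 9*x^2)/3


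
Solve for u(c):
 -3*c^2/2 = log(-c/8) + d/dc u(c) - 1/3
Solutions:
 u(c) = C1 - c^3/2 - c*log(-c) + c*(4/3 + 3*log(2))


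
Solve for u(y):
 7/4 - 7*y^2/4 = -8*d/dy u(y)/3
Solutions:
 u(y) = C1 + 7*y^3/32 - 21*y/32


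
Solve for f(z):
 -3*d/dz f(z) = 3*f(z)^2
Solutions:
 f(z) = 1/(C1 + z)


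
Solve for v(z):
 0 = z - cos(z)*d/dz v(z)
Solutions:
 v(z) = C1 + Integral(z/cos(z), z)


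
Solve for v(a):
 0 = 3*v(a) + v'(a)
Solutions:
 v(a) = C1*exp(-3*a)


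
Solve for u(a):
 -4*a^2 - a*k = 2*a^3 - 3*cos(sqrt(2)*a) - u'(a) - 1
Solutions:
 u(a) = C1 + a^4/2 + 4*a^3/3 + a^2*k/2 - a - 3*sqrt(2)*sin(sqrt(2)*a)/2


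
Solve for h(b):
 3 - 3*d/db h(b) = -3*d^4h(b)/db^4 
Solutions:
 h(b) = C1 + C4*exp(b) + b + (C2*sin(sqrt(3)*b/2) + C3*cos(sqrt(3)*b/2))*exp(-b/2)


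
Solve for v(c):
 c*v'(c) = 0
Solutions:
 v(c) = C1


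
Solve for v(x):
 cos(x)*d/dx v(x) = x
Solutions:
 v(x) = C1 + Integral(x/cos(x), x)


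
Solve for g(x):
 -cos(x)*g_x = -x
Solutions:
 g(x) = C1 + Integral(x/cos(x), x)


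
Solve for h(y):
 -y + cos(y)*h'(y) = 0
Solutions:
 h(y) = C1 + Integral(y/cos(y), y)


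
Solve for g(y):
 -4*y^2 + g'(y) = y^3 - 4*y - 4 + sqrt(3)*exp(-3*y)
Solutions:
 g(y) = C1 + y^4/4 + 4*y^3/3 - 2*y^2 - 4*y - sqrt(3)*exp(-3*y)/3


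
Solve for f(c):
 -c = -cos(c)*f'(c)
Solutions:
 f(c) = C1 + Integral(c/cos(c), c)


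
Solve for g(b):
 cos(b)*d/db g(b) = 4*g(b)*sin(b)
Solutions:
 g(b) = C1/cos(b)^4


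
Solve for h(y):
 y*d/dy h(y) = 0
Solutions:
 h(y) = C1


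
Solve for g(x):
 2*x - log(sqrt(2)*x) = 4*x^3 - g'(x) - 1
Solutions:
 g(x) = C1 + x^4 - x^2 + x*log(x) - 2*x + x*log(2)/2


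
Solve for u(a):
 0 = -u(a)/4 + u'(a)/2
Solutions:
 u(a) = C1*exp(a/2)


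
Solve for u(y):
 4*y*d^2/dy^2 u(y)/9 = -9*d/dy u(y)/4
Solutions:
 u(y) = C1 + C2/y^(65/16)


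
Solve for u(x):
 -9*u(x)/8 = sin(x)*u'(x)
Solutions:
 u(x) = C1*(cos(x) + 1)^(9/16)/(cos(x) - 1)^(9/16)


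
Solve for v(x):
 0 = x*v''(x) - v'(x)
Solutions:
 v(x) = C1 + C2*x^2


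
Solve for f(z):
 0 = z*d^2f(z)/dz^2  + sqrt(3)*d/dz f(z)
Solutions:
 f(z) = C1 + C2*z^(1 - sqrt(3))


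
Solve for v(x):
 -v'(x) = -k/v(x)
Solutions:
 v(x) = -sqrt(C1 + 2*k*x)
 v(x) = sqrt(C1 + 2*k*x)


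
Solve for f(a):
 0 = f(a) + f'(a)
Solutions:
 f(a) = C1*exp(-a)


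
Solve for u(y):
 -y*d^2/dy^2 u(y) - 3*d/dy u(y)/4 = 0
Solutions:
 u(y) = C1 + C2*y^(1/4)


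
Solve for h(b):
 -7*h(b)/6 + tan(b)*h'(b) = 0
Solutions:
 h(b) = C1*sin(b)^(7/6)


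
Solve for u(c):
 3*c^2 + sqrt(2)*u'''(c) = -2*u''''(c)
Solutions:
 u(c) = C1 + C2*c + C3*c^2 + C4*exp(-sqrt(2)*c/2) - sqrt(2)*c^5/40 + c^4/4 - sqrt(2)*c^3


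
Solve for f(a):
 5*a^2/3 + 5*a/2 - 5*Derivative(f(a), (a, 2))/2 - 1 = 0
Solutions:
 f(a) = C1 + C2*a + a^4/18 + a^3/6 - a^2/5


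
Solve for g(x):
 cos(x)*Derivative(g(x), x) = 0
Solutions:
 g(x) = C1


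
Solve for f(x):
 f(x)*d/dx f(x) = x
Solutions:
 f(x) = -sqrt(C1 + x^2)
 f(x) = sqrt(C1 + x^2)


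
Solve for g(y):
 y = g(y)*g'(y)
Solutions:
 g(y) = -sqrt(C1 + y^2)
 g(y) = sqrt(C1 + y^2)


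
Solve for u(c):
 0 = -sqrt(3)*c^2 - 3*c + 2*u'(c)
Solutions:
 u(c) = C1 + sqrt(3)*c^3/6 + 3*c^2/4


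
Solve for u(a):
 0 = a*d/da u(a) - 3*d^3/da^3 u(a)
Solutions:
 u(a) = C1 + Integral(C2*airyai(3^(2/3)*a/3) + C3*airybi(3^(2/3)*a/3), a)


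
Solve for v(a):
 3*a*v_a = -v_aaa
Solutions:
 v(a) = C1 + Integral(C2*airyai(-3^(1/3)*a) + C3*airybi(-3^(1/3)*a), a)


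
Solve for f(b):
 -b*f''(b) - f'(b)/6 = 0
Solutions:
 f(b) = C1 + C2*b^(5/6)


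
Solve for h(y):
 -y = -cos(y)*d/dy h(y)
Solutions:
 h(y) = C1 + Integral(y/cos(y), y)


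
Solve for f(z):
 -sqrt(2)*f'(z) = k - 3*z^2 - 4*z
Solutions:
 f(z) = C1 - sqrt(2)*k*z/2 + sqrt(2)*z^3/2 + sqrt(2)*z^2


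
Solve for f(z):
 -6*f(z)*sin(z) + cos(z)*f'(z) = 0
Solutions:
 f(z) = C1/cos(z)^6


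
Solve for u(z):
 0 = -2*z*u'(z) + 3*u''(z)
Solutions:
 u(z) = C1 + C2*erfi(sqrt(3)*z/3)


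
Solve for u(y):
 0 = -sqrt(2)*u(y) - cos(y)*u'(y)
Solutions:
 u(y) = C1*(sin(y) - 1)^(sqrt(2)/2)/(sin(y) + 1)^(sqrt(2)/2)


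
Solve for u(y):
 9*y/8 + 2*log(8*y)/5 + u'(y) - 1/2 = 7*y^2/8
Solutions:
 u(y) = C1 + 7*y^3/24 - 9*y^2/16 - 2*y*log(y)/5 - 6*y*log(2)/5 + 9*y/10


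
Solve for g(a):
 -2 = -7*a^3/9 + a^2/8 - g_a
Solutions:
 g(a) = C1 - 7*a^4/36 + a^3/24 + 2*a


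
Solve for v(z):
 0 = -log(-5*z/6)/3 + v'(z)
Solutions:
 v(z) = C1 + z*log(-z)/3 + z*(-log(6) - 1 + log(5))/3


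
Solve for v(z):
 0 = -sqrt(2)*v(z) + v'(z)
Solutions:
 v(z) = C1*exp(sqrt(2)*z)


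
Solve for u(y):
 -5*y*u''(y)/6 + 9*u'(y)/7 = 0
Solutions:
 u(y) = C1 + C2*y^(89/35)


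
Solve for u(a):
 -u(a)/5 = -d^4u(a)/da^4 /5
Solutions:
 u(a) = C1*exp(-a) + C2*exp(a) + C3*sin(a) + C4*cos(a)


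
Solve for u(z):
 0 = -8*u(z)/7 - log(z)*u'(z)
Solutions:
 u(z) = C1*exp(-8*li(z)/7)


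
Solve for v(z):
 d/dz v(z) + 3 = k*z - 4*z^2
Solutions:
 v(z) = C1 + k*z^2/2 - 4*z^3/3 - 3*z


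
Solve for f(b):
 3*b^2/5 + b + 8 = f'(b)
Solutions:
 f(b) = C1 + b^3/5 + b^2/2 + 8*b


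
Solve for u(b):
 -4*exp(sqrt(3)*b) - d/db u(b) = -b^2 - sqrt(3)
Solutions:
 u(b) = C1 + b^3/3 + sqrt(3)*b - 4*sqrt(3)*exp(sqrt(3)*b)/3


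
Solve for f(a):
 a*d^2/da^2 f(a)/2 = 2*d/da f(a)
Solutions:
 f(a) = C1 + C2*a^5


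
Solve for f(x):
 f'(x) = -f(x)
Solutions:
 f(x) = C1*exp(-x)


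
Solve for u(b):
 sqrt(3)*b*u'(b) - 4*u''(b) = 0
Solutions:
 u(b) = C1 + C2*erfi(sqrt(2)*3^(1/4)*b/4)


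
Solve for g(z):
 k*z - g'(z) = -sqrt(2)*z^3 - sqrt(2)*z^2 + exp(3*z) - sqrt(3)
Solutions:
 g(z) = C1 + k*z^2/2 + sqrt(2)*z^4/4 + sqrt(2)*z^3/3 + sqrt(3)*z - exp(3*z)/3


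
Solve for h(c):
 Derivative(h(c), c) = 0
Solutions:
 h(c) = C1


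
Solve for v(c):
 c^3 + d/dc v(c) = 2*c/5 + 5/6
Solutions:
 v(c) = C1 - c^4/4 + c^2/5 + 5*c/6


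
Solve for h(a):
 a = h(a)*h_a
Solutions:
 h(a) = -sqrt(C1 + a^2)
 h(a) = sqrt(C1 + a^2)


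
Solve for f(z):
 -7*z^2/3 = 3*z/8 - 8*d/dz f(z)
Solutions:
 f(z) = C1 + 7*z^3/72 + 3*z^2/128


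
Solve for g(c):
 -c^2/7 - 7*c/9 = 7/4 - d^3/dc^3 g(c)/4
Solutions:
 g(c) = C1 + C2*c + C3*c^2 + c^5/105 + 7*c^4/54 + 7*c^3/6


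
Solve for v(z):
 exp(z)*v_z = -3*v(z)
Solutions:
 v(z) = C1*exp(3*exp(-z))


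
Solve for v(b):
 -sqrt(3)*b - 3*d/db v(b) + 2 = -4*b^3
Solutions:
 v(b) = C1 + b^4/3 - sqrt(3)*b^2/6 + 2*b/3


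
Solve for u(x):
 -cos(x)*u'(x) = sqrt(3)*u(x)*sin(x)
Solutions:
 u(x) = C1*cos(x)^(sqrt(3))


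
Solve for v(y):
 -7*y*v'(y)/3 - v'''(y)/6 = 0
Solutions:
 v(y) = C1 + Integral(C2*airyai(-14^(1/3)*y) + C3*airybi(-14^(1/3)*y), y)


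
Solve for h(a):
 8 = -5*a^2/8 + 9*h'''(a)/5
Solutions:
 h(a) = C1 + C2*a + C3*a^2 + 5*a^5/864 + 20*a^3/27


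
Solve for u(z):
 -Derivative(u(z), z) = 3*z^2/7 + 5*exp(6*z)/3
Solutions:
 u(z) = C1 - z^3/7 - 5*exp(6*z)/18


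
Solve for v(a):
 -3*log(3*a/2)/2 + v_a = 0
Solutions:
 v(a) = C1 + 3*a*log(a)/2 - 3*a/2 - 3*a*log(2)/2 + 3*a*log(3)/2


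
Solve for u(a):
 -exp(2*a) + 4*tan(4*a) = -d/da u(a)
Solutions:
 u(a) = C1 + exp(2*a)/2 + log(cos(4*a))


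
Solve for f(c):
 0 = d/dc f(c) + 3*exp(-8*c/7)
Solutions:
 f(c) = C1 + 21*exp(-8*c/7)/8


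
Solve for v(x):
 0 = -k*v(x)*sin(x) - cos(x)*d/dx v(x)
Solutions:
 v(x) = C1*exp(k*log(cos(x)))


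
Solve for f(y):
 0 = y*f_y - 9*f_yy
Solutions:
 f(y) = C1 + C2*erfi(sqrt(2)*y/6)


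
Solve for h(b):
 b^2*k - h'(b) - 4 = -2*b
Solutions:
 h(b) = C1 + b^3*k/3 + b^2 - 4*b


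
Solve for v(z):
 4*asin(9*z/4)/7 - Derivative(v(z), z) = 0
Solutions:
 v(z) = C1 + 4*z*asin(9*z/4)/7 + 4*sqrt(16 - 81*z^2)/63


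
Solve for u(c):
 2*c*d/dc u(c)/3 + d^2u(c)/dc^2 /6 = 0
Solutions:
 u(c) = C1 + C2*erf(sqrt(2)*c)


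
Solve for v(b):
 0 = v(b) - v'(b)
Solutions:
 v(b) = C1*exp(b)


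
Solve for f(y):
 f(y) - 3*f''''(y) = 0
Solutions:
 f(y) = C1*exp(-3^(3/4)*y/3) + C2*exp(3^(3/4)*y/3) + C3*sin(3^(3/4)*y/3) + C4*cos(3^(3/4)*y/3)


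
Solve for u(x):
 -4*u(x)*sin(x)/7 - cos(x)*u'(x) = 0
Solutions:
 u(x) = C1*cos(x)^(4/7)


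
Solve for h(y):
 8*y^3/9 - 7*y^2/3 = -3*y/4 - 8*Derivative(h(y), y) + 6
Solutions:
 h(y) = C1 - y^4/36 + 7*y^3/72 - 3*y^2/64 + 3*y/4


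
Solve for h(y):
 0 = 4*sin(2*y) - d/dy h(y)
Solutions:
 h(y) = C1 - 2*cos(2*y)


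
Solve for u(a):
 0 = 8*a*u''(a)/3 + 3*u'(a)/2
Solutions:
 u(a) = C1 + C2*a^(7/16)


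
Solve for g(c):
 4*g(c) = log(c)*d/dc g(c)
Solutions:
 g(c) = C1*exp(4*li(c))


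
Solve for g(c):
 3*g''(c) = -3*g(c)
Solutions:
 g(c) = C1*sin(c) + C2*cos(c)


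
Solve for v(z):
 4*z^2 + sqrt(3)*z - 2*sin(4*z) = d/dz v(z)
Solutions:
 v(z) = C1 + 4*z^3/3 + sqrt(3)*z^2/2 + cos(4*z)/2


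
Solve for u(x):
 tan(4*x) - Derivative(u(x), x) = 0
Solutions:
 u(x) = C1 - log(cos(4*x))/4


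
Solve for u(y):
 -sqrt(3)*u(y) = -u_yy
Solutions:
 u(y) = C1*exp(-3^(1/4)*y) + C2*exp(3^(1/4)*y)


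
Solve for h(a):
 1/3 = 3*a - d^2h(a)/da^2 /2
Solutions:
 h(a) = C1 + C2*a + a^3 - a^2/3


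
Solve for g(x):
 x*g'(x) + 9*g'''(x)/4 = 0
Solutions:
 g(x) = C1 + Integral(C2*airyai(-2^(2/3)*3^(1/3)*x/3) + C3*airybi(-2^(2/3)*3^(1/3)*x/3), x)


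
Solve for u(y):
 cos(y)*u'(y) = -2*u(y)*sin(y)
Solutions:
 u(y) = C1*cos(y)^2


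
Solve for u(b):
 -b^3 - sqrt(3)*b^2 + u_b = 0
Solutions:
 u(b) = C1 + b^4/4 + sqrt(3)*b^3/3


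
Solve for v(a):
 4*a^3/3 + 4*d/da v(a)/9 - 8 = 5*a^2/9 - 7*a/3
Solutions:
 v(a) = C1 - 3*a^4/4 + 5*a^3/12 - 21*a^2/8 + 18*a


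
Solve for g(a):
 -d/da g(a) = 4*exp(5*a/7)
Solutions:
 g(a) = C1 - 28*exp(5*a/7)/5


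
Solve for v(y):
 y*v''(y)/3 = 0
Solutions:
 v(y) = C1 + C2*y


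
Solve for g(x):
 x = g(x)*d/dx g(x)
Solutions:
 g(x) = -sqrt(C1 + x^2)
 g(x) = sqrt(C1 + x^2)


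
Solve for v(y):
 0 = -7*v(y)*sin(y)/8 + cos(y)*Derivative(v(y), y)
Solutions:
 v(y) = C1/cos(y)^(7/8)


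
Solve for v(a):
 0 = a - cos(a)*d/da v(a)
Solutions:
 v(a) = C1 + Integral(a/cos(a), a)


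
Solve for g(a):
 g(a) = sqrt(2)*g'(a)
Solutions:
 g(a) = C1*exp(sqrt(2)*a/2)


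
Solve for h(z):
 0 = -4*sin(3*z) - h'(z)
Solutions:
 h(z) = C1 + 4*cos(3*z)/3


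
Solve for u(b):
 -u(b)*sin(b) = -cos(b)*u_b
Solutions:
 u(b) = C1/cos(b)


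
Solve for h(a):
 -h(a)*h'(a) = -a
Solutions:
 h(a) = -sqrt(C1 + a^2)
 h(a) = sqrt(C1 + a^2)


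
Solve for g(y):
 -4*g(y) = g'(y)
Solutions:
 g(y) = C1*exp(-4*y)


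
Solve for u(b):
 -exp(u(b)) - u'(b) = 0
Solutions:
 u(b) = log(1/(C1 + b))


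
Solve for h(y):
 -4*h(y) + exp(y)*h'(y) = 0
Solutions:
 h(y) = C1*exp(-4*exp(-y))


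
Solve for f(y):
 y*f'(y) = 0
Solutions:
 f(y) = C1


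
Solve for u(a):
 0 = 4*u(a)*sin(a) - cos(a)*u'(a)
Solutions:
 u(a) = C1/cos(a)^4


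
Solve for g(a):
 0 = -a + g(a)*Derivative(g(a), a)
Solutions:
 g(a) = -sqrt(C1 + a^2)
 g(a) = sqrt(C1 + a^2)


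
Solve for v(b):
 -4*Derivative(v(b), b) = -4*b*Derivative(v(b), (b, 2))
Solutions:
 v(b) = C1 + C2*b^2


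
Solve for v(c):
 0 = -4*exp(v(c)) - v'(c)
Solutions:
 v(c) = log(1/(C1 + 4*c))


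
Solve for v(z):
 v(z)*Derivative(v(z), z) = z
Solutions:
 v(z) = -sqrt(C1 + z^2)
 v(z) = sqrt(C1 + z^2)


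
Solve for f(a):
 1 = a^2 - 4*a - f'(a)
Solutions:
 f(a) = C1 + a^3/3 - 2*a^2 - a


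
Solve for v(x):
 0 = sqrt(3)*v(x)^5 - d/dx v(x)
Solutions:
 v(x) = -(-1/(C1 + 4*sqrt(3)*x))^(1/4)
 v(x) = (-1/(C1 + 4*sqrt(3)*x))^(1/4)
 v(x) = -I*(-1/(C1 + 4*sqrt(3)*x))^(1/4)
 v(x) = I*(-1/(C1 + 4*sqrt(3)*x))^(1/4)


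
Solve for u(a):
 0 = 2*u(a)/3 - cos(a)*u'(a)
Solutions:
 u(a) = C1*(sin(a) + 1)^(1/3)/(sin(a) - 1)^(1/3)


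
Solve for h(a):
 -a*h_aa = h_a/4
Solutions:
 h(a) = C1 + C2*a^(3/4)


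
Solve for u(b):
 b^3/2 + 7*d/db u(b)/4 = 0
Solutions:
 u(b) = C1 - b^4/14


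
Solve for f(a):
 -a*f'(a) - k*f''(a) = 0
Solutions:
 f(a) = C1 + C2*sqrt(k)*erf(sqrt(2)*a*sqrt(1/k)/2)


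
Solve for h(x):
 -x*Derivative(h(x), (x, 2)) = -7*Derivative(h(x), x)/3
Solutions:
 h(x) = C1 + C2*x^(10/3)


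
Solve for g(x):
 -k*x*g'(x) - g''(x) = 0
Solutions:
 g(x) = Piecewise((-sqrt(2)*sqrt(pi)*C1*erf(sqrt(2)*sqrt(k)*x/2)/(2*sqrt(k)) - C2, (k > 0) | (k < 0)), (-C1*x - C2, True))


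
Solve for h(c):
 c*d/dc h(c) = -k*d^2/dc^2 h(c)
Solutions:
 h(c) = C1 + C2*sqrt(k)*erf(sqrt(2)*c*sqrt(1/k)/2)


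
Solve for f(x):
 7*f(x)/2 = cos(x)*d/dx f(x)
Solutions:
 f(x) = C1*(sin(x) + 1)^(7/4)/(sin(x) - 1)^(7/4)


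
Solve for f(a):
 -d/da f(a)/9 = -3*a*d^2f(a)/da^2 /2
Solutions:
 f(a) = C1 + C2*a^(29/27)


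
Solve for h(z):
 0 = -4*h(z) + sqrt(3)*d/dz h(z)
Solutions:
 h(z) = C1*exp(4*sqrt(3)*z/3)


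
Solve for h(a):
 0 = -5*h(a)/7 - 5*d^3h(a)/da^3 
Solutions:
 h(a) = C3*exp(-7^(2/3)*a/7) + (C1*sin(sqrt(3)*7^(2/3)*a/14) + C2*cos(sqrt(3)*7^(2/3)*a/14))*exp(7^(2/3)*a/14)


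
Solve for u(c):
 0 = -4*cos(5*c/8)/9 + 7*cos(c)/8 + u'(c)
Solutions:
 u(c) = C1 + 32*sin(5*c/8)/45 - 7*sin(c)/8


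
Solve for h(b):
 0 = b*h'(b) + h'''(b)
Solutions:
 h(b) = C1 + Integral(C2*airyai(-b) + C3*airybi(-b), b)


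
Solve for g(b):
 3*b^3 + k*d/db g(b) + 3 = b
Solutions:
 g(b) = C1 - 3*b^4/(4*k) + b^2/(2*k) - 3*b/k


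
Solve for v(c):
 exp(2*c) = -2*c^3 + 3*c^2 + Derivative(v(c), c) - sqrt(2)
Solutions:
 v(c) = C1 + c^4/2 - c^3 + sqrt(2)*c + exp(2*c)/2


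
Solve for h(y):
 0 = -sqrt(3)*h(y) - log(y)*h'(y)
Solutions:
 h(y) = C1*exp(-sqrt(3)*li(y))


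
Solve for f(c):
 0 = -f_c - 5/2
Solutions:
 f(c) = C1 - 5*c/2


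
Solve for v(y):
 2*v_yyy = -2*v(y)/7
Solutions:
 v(y) = C3*exp(-7^(2/3)*y/7) + (C1*sin(sqrt(3)*7^(2/3)*y/14) + C2*cos(sqrt(3)*7^(2/3)*y/14))*exp(7^(2/3)*y/14)


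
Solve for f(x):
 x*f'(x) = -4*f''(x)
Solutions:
 f(x) = C1 + C2*erf(sqrt(2)*x/4)


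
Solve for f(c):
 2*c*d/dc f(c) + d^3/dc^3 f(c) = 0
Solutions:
 f(c) = C1 + Integral(C2*airyai(-2^(1/3)*c) + C3*airybi(-2^(1/3)*c), c)


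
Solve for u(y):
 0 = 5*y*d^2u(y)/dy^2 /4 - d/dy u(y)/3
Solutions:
 u(y) = C1 + C2*y^(19/15)


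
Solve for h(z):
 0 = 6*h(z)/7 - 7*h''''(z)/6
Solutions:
 h(z) = C1*exp(-sqrt(42)*z/7) + C2*exp(sqrt(42)*z/7) + C3*sin(sqrt(42)*z/7) + C4*cos(sqrt(42)*z/7)


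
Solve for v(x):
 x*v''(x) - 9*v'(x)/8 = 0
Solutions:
 v(x) = C1 + C2*x^(17/8)


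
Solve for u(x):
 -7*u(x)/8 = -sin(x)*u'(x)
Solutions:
 u(x) = C1*(cos(x) - 1)^(7/16)/(cos(x) + 1)^(7/16)


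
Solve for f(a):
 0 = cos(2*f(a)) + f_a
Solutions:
 f(a) = -asin((C1 + exp(4*a))/(C1 - exp(4*a)))/2 + pi/2
 f(a) = asin((C1 + exp(4*a))/(C1 - exp(4*a)))/2


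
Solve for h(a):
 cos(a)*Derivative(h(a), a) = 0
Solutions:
 h(a) = C1


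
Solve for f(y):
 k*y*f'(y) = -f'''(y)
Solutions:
 f(y) = C1 + Integral(C2*airyai(y*(-k)^(1/3)) + C3*airybi(y*(-k)^(1/3)), y)


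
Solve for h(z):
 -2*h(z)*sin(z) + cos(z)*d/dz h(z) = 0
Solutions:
 h(z) = C1/cos(z)^2


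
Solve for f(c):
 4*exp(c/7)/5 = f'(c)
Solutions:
 f(c) = C1 + 28*exp(c/7)/5


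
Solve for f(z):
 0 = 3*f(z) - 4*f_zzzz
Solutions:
 f(z) = C1*exp(-sqrt(2)*3^(1/4)*z/2) + C2*exp(sqrt(2)*3^(1/4)*z/2) + C3*sin(sqrt(2)*3^(1/4)*z/2) + C4*cos(sqrt(2)*3^(1/4)*z/2)


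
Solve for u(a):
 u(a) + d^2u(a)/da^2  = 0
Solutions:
 u(a) = C1*sin(a) + C2*cos(a)


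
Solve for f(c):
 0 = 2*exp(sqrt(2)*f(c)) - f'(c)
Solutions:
 f(c) = sqrt(2)*(2*log(-1/(C1 + 2*c)) - log(2))/4


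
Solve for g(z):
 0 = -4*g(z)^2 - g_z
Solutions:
 g(z) = 1/(C1 + 4*z)


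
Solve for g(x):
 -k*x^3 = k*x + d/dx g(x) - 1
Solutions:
 g(x) = C1 - k*x^4/4 - k*x^2/2 + x


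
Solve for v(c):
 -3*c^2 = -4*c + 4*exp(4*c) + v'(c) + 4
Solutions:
 v(c) = C1 - c^3 + 2*c^2 - 4*c - exp(4*c)


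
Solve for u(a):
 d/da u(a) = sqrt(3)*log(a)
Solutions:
 u(a) = C1 + sqrt(3)*a*log(a) - sqrt(3)*a


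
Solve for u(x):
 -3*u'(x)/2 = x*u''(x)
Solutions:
 u(x) = C1 + C2/sqrt(x)


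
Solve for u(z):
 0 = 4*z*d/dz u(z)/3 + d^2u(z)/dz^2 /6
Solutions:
 u(z) = C1 + C2*erf(2*z)


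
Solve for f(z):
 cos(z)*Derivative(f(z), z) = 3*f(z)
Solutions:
 f(z) = C1*(sin(z) + 1)^(3/2)/(sin(z) - 1)^(3/2)


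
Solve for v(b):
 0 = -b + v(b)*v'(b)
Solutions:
 v(b) = -sqrt(C1 + b^2)
 v(b) = sqrt(C1 + b^2)


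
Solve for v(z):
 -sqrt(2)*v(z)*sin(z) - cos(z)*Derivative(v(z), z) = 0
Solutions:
 v(z) = C1*cos(z)^(sqrt(2))


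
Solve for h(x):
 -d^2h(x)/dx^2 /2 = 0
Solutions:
 h(x) = C1 + C2*x


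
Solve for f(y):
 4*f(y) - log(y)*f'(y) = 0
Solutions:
 f(y) = C1*exp(4*li(y))


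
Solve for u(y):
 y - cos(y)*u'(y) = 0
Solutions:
 u(y) = C1 + Integral(y/cos(y), y)


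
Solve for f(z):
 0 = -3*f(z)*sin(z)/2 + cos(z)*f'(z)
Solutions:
 f(z) = C1/cos(z)^(3/2)


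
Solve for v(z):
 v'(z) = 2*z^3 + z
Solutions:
 v(z) = C1 + z^4/2 + z^2/2


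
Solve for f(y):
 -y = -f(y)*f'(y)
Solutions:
 f(y) = -sqrt(C1 + y^2)
 f(y) = sqrt(C1 + y^2)


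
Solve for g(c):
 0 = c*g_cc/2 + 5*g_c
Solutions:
 g(c) = C1 + C2/c^9


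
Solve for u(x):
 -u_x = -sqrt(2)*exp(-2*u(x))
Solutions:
 u(x) = log(-sqrt(C1 + 2*sqrt(2)*x))
 u(x) = log(C1 + 2*sqrt(2)*x)/2


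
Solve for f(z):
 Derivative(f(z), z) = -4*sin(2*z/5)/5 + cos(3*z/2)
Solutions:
 f(z) = C1 + 2*sin(3*z/2)/3 + 2*cos(2*z/5)


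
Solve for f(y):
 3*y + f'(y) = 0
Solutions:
 f(y) = C1 - 3*y^2/2


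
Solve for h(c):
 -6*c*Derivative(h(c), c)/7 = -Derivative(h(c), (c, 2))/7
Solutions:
 h(c) = C1 + C2*erfi(sqrt(3)*c)


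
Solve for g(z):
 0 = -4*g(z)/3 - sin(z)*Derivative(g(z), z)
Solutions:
 g(z) = C1*(cos(z) + 1)^(2/3)/(cos(z) - 1)^(2/3)


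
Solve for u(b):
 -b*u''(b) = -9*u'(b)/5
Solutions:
 u(b) = C1 + C2*b^(14/5)


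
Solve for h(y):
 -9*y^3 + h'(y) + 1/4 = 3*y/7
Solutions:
 h(y) = C1 + 9*y^4/4 + 3*y^2/14 - y/4


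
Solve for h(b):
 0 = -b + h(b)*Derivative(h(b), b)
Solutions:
 h(b) = -sqrt(C1 + b^2)
 h(b) = sqrt(C1 + b^2)


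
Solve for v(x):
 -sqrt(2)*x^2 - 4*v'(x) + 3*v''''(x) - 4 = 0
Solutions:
 v(x) = C1 + C4*exp(6^(2/3)*x/3) - sqrt(2)*x^3/12 - x + (C2*sin(2^(2/3)*3^(1/6)*x/2) + C3*cos(2^(2/3)*3^(1/6)*x/2))*exp(-6^(2/3)*x/6)


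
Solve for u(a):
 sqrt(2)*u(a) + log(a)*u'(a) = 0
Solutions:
 u(a) = C1*exp(-sqrt(2)*li(a))


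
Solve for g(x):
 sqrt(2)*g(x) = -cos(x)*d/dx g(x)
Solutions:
 g(x) = C1*(sin(x) - 1)^(sqrt(2)/2)/(sin(x) + 1)^(sqrt(2)/2)


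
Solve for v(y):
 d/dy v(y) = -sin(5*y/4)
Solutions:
 v(y) = C1 + 4*cos(5*y/4)/5


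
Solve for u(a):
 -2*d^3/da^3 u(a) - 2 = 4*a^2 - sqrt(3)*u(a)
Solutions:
 u(a) = C3*exp(2^(2/3)*3^(1/6)*a/2) + 4*sqrt(3)*a^2/3 + (C1*sin(6^(2/3)*a/4) + C2*cos(6^(2/3)*a/4))*exp(-2^(2/3)*3^(1/6)*a/4) + 2*sqrt(3)/3


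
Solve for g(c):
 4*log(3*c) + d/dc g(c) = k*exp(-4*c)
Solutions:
 g(c) = C1 - 4*c*log(c) + 4*c*(1 - log(3)) - k*exp(-4*c)/4


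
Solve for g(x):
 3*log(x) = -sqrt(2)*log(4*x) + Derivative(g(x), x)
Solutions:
 g(x) = C1 + sqrt(2)*x*log(x) + 3*x*log(x) - 3*x - sqrt(2)*x + 2*sqrt(2)*x*log(2)


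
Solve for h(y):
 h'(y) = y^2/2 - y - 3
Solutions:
 h(y) = C1 + y^3/6 - y^2/2 - 3*y


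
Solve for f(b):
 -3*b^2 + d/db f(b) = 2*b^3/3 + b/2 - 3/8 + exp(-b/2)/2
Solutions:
 f(b) = C1 + b^4/6 + b^3 + b^2/4 - 3*b/8 - 1/sqrt(exp(b))


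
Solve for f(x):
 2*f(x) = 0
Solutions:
 f(x) = 0


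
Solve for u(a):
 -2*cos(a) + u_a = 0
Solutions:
 u(a) = C1 + 2*sin(a)


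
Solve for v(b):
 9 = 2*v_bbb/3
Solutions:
 v(b) = C1 + C2*b + C3*b^2 + 9*b^3/4


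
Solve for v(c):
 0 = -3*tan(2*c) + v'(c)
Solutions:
 v(c) = C1 - 3*log(cos(2*c))/2


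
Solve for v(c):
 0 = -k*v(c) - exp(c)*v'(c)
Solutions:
 v(c) = C1*exp(k*exp(-c))


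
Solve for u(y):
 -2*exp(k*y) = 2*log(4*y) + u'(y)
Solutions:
 u(y) = C1 - 2*y*log(y) + 2*y*(1 - 2*log(2)) + Piecewise((-2*exp(k*y)/k, Ne(k, 0)), (-2*y, True))


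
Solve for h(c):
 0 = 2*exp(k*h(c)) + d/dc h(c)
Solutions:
 h(c) = Piecewise((log(1/(C1*k + 2*c*k))/k, Ne(k, 0)), (nan, True))
 h(c) = Piecewise((C1 - 2*c, Eq(k, 0)), (nan, True))


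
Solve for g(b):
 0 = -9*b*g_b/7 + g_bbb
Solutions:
 g(b) = C1 + Integral(C2*airyai(21^(2/3)*b/7) + C3*airybi(21^(2/3)*b/7), b)


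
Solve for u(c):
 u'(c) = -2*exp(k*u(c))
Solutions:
 u(c) = Piecewise((log(1/(C1*k + 2*c*k))/k, Ne(k, 0)), (nan, True))
 u(c) = Piecewise((C1 - 2*c, Eq(k, 0)), (nan, True))


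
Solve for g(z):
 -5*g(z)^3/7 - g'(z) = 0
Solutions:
 g(z) = -sqrt(14)*sqrt(-1/(C1 - 5*z))/2
 g(z) = sqrt(14)*sqrt(-1/(C1 - 5*z))/2


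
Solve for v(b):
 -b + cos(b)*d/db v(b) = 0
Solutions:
 v(b) = C1 + Integral(b/cos(b), b)


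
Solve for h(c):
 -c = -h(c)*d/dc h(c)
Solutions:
 h(c) = -sqrt(C1 + c^2)
 h(c) = sqrt(C1 + c^2)


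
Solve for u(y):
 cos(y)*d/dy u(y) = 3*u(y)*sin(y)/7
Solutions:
 u(y) = C1/cos(y)^(3/7)


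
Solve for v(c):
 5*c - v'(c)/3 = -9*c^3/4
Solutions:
 v(c) = C1 + 27*c^4/16 + 15*c^2/2


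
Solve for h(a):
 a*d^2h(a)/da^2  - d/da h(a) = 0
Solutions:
 h(a) = C1 + C2*a^2


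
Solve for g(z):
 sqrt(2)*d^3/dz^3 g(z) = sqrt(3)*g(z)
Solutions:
 g(z) = C3*exp(2^(5/6)*3^(1/6)*z/2) + (C1*sin(2^(5/6)*3^(2/3)*z/4) + C2*cos(2^(5/6)*3^(2/3)*z/4))*exp(-2^(5/6)*3^(1/6)*z/4)


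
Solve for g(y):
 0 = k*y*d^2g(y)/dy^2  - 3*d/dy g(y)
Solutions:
 g(y) = C1 + y^(((re(k) + 3)*re(k) + im(k)^2)/(re(k)^2 + im(k)^2))*(C2*sin(3*log(y)*Abs(im(k))/(re(k)^2 + im(k)^2)) + C3*cos(3*log(y)*im(k)/(re(k)^2 + im(k)^2)))


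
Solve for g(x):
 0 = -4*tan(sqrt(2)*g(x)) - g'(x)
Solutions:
 g(x) = sqrt(2)*(pi - asin(C1*exp(-4*sqrt(2)*x)))/2
 g(x) = sqrt(2)*asin(C1*exp(-4*sqrt(2)*x))/2


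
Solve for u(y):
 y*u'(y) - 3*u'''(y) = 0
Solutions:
 u(y) = C1 + Integral(C2*airyai(3^(2/3)*y/3) + C3*airybi(3^(2/3)*y/3), y)


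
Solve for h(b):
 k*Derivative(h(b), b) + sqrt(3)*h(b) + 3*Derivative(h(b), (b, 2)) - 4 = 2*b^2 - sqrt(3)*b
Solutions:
 h(b) = C1*exp(b*(-k + sqrt(k^2 - 12*sqrt(3)))/6) + C2*exp(-b*(k + sqrt(k^2 - 12*sqrt(3)))/6) + 2*sqrt(3)*b^2/3 - 4*b*k/3 - b + 4*sqrt(3)*k^2/9 + sqrt(3)*k/3 - 4 + 4*sqrt(3)/3


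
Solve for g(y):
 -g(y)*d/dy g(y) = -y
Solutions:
 g(y) = -sqrt(C1 + y^2)
 g(y) = sqrt(C1 + y^2)


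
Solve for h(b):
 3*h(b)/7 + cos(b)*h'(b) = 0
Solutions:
 h(b) = C1*(sin(b) - 1)^(3/14)/(sin(b) + 1)^(3/14)


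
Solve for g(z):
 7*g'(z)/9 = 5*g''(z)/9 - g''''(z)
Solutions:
 g(z) = C1 + C2*exp(z*(10*18^(1/3)/(sqrt(34221) + 189)^(1/3) + 12^(1/3)*(sqrt(34221) + 189)^(1/3))/36)*sin(2^(1/3)*3^(1/6)*z*(-2^(1/3)*3^(2/3)*(sqrt(34221) + 189)^(1/3) + 30/(sqrt(34221) + 189)^(1/3))/36) + C3*exp(z*(10*18^(1/3)/(sqrt(34221) + 189)^(1/3) + 12^(1/3)*(sqrt(34221) + 189)^(1/3))/36)*cos(2^(1/3)*3^(1/6)*z*(-2^(1/3)*3^(2/3)*(sqrt(34221) + 189)^(1/3) + 30/(sqrt(34221) + 189)^(1/3))/36) + C4*exp(-z*(10*18^(1/3)/(sqrt(34221) + 189)^(1/3) + 12^(1/3)*(sqrt(34221) + 189)^(1/3))/18)


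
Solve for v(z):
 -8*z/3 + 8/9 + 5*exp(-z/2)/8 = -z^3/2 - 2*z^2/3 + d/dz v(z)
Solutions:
 v(z) = C1 + z^4/8 + 2*z^3/9 - 4*z^2/3 + 8*z/9 - 5*exp(-z/2)/4


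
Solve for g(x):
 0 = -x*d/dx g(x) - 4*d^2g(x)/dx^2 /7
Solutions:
 g(x) = C1 + C2*erf(sqrt(14)*x/4)


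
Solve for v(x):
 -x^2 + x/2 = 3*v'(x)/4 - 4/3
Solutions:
 v(x) = C1 - 4*x^3/9 + x^2/3 + 16*x/9


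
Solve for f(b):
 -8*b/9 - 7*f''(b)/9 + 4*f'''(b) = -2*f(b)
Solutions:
 f(b) = C1*exp(b*(49/(324*sqrt(942726) + 314585)^(1/3) + 14 + (324*sqrt(942726) + 314585)^(1/3))/216)*sin(sqrt(3)*b*(-(324*sqrt(942726) + 314585)^(1/3) + 49/(324*sqrt(942726) + 314585)^(1/3))/216) + C2*exp(b*(49/(324*sqrt(942726) + 314585)^(1/3) + 14 + (324*sqrt(942726) + 314585)^(1/3))/216)*cos(sqrt(3)*b*(-(324*sqrt(942726) + 314585)^(1/3) + 49/(324*sqrt(942726) + 314585)^(1/3))/216) + C3*exp(b*(-(324*sqrt(942726) + 314585)^(1/3) - 49/(324*sqrt(942726) + 314585)^(1/3) + 7)/108) + 4*b/9


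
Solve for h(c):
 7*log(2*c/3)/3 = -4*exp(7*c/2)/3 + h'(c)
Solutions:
 h(c) = C1 + 7*c*log(c)/3 + 7*c*(-log(3) - 1 + log(2))/3 + 8*exp(7*c/2)/21


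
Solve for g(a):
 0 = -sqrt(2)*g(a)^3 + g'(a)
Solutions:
 g(a) = -sqrt(2)*sqrt(-1/(C1 + sqrt(2)*a))/2
 g(a) = sqrt(2)*sqrt(-1/(C1 + sqrt(2)*a))/2


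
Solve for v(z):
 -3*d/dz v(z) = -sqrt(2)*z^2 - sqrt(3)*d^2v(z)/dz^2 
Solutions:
 v(z) = C1 + C2*exp(sqrt(3)*z) + sqrt(2)*z^3/9 + sqrt(6)*z^2/9 + 2*sqrt(2)*z/9


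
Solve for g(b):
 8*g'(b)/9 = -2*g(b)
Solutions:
 g(b) = C1*exp(-9*b/4)


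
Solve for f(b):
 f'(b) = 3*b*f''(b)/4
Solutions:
 f(b) = C1 + C2*b^(7/3)


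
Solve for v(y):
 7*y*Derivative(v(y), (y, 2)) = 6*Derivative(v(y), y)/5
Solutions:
 v(y) = C1 + C2*y^(41/35)


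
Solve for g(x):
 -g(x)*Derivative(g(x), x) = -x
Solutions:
 g(x) = -sqrt(C1 + x^2)
 g(x) = sqrt(C1 + x^2)


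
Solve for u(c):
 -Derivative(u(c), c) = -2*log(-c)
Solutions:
 u(c) = C1 + 2*c*log(-c) - 2*c


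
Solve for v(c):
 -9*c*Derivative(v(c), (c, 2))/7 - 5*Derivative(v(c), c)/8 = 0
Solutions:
 v(c) = C1 + C2*c^(37/72)


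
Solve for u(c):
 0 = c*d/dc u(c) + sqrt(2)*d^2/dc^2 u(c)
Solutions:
 u(c) = C1 + C2*erf(2^(1/4)*c/2)


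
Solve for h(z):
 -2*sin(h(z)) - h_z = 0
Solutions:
 h(z) = -acos((-C1 - exp(4*z))/(C1 - exp(4*z))) + 2*pi
 h(z) = acos((-C1 - exp(4*z))/(C1 - exp(4*z)))


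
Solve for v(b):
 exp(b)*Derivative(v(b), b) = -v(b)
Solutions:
 v(b) = C1*exp(exp(-b))


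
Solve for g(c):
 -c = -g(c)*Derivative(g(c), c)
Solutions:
 g(c) = -sqrt(C1 + c^2)
 g(c) = sqrt(C1 + c^2)


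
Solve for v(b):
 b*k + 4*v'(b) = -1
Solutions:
 v(b) = C1 - b^2*k/8 - b/4


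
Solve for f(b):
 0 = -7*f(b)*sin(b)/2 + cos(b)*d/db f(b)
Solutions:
 f(b) = C1/cos(b)^(7/2)


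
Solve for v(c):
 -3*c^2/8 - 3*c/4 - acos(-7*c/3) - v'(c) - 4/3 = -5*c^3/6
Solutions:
 v(c) = C1 + 5*c^4/24 - c^3/8 - 3*c^2/8 - c*acos(-7*c/3) - 4*c/3 - sqrt(9 - 49*c^2)/7


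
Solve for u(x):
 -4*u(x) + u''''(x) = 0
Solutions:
 u(x) = C1*exp(-sqrt(2)*x) + C2*exp(sqrt(2)*x) + C3*sin(sqrt(2)*x) + C4*cos(sqrt(2)*x)


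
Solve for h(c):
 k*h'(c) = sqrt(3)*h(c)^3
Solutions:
 h(c) = -sqrt(2)*sqrt(-k/(C1*k + sqrt(3)*c))/2
 h(c) = sqrt(2)*sqrt(-k/(C1*k + sqrt(3)*c))/2


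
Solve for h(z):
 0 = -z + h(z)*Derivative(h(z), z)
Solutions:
 h(z) = -sqrt(C1 + z^2)
 h(z) = sqrt(C1 + z^2)


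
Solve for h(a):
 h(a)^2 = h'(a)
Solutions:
 h(a) = -1/(C1 + a)


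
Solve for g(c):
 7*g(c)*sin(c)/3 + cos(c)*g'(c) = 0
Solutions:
 g(c) = C1*cos(c)^(7/3)


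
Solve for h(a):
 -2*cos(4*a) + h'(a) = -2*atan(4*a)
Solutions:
 h(a) = C1 - 2*a*atan(4*a) + log(16*a^2 + 1)/4 + sin(4*a)/2


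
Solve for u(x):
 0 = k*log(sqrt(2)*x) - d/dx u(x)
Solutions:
 u(x) = C1 + k*x*log(x) - k*x + k*x*log(2)/2


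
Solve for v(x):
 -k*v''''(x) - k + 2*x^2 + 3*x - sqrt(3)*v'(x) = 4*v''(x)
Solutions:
 v(x) = C1 + C2*exp(2^(1/3)*x*(2^(1/3)*sqrt(3)*(sqrt((81 + 256/k)/k^2) + 9/k)^(1/3)/12 - 2^(1/3)*I*(sqrt((81 + 256/k)/k^2) + 9/k)^(1/3)/4 + 8/(k*(-sqrt(3) + 3*I)*(sqrt((81 + 256/k)/k^2) + 9/k)^(1/3)))) + C3*exp(2^(1/3)*x*(2^(1/3)*sqrt(3)*(sqrt((81 + 256/k)/k^2) + 9/k)^(1/3)/12 + 2^(1/3)*I*(sqrt((81 + 256/k)/k^2) + 9/k)^(1/3)/4 - 8/(k*(sqrt(3) + 3*I)*(sqrt((81 + 256/k)/k^2) + 9/k)^(1/3)))) + C4*exp(2^(1/3)*sqrt(3)*x*(-2^(1/3)*(sqrt((81 + 256/k)/k^2) + 9/k)^(1/3) + 8/(k*(sqrt((81 + 256/k)/k^2) + 9/k)^(1/3)))/6) - sqrt(3)*k*x/3 + 2*sqrt(3)*x^3/9 - 8*x^2/3 + sqrt(3)*x^2/2 - 4*x + 64*sqrt(3)*x/9


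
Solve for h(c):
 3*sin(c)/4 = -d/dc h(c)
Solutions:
 h(c) = C1 + 3*cos(c)/4


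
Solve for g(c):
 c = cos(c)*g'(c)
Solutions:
 g(c) = C1 + Integral(c/cos(c), c)


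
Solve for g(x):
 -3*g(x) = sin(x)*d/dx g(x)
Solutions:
 g(x) = C1*(cos(x) + 1)^(3/2)/(cos(x) - 1)^(3/2)


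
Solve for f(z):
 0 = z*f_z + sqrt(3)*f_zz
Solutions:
 f(z) = C1 + C2*erf(sqrt(2)*3^(3/4)*z/6)


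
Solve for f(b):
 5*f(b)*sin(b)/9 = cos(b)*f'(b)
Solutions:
 f(b) = C1/cos(b)^(5/9)


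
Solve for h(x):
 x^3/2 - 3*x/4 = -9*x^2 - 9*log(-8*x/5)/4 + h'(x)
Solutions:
 h(x) = C1 + x^4/8 + 3*x^3 - 3*x^2/8 + 9*x*log(-x)/4 + x*(-3*log(5) - 9/4 + 3*log(10)/4 + 6*log(2))


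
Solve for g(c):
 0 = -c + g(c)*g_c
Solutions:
 g(c) = -sqrt(C1 + c^2)
 g(c) = sqrt(C1 + c^2)


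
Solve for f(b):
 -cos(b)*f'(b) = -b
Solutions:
 f(b) = C1 + Integral(b/cos(b), b)


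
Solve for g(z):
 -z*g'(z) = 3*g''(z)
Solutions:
 g(z) = C1 + C2*erf(sqrt(6)*z/6)


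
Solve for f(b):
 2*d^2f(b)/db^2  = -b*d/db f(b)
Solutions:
 f(b) = C1 + C2*erf(b/2)


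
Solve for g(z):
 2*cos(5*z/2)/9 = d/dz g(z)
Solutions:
 g(z) = C1 + 4*sin(5*z/2)/45


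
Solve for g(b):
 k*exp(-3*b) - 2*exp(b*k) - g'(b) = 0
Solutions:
 g(b) = C1 - k*exp(-3*b)/3 - 2*exp(b*k)/k


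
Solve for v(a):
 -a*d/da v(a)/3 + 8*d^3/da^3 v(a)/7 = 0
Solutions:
 v(a) = C1 + Integral(C2*airyai(3^(2/3)*7^(1/3)*a/6) + C3*airybi(3^(2/3)*7^(1/3)*a/6), a)


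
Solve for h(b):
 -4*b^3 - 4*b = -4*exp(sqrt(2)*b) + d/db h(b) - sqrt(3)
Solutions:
 h(b) = C1 - b^4 - 2*b^2 + sqrt(3)*b + 2*sqrt(2)*exp(sqrt(2)*b)


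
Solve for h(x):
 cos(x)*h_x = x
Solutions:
 h(x) = C1 + Integral(x/cos(x), x)


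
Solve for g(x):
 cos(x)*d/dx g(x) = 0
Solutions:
 g(x) = C1


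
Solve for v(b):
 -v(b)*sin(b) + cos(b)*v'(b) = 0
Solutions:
 v(b) = C1/cos(b)


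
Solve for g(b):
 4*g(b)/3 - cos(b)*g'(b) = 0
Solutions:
 g(b) = C1*(sin(b) + 1)^(2/3)/(sin(b) - 1)^(2/3)


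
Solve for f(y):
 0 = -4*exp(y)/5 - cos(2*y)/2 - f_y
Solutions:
 f(y) = C1 - 4*exp(y)/5 - sin(2*y)/4


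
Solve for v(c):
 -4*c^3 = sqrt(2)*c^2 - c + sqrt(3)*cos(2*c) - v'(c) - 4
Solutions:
 v(c) = C1 + c^4 + sqrt(2)*c^3/3 - c^2/2 - 4*c + sqrt(3)*sin(2*c)/2


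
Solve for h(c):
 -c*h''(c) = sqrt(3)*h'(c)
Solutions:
 h(c) = C1 + C2*c^(1 - sqrt(3))


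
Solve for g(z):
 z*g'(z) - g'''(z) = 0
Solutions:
 g(z) = C1 + Integral(C2*airyai(z) + C3*airybi(z), z)


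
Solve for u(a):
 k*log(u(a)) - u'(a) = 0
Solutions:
 li(u(a)) = C1 + a*k


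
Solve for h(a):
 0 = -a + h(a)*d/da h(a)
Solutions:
 h(a) = -sqrt(C1 + a^2)
 h(a) = sqrt(C1 + a^2)


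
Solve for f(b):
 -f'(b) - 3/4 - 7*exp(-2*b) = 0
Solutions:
 f(b) = C1 - 3*b/4 + 7*exp(-2*b)/2


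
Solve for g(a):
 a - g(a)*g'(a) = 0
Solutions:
 g(a) = -sqrt(C1 + a^2)
 g(a) = sqrt(C1 + a^2)


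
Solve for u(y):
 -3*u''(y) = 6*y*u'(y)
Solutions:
 u(y) = C1 + C2*erf(y)


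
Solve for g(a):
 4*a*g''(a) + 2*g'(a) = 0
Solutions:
 g(a) = C1 + C2*sqrt(a)


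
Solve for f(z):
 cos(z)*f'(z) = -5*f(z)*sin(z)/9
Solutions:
 f(z) = C1*cos(z)^(5/9)


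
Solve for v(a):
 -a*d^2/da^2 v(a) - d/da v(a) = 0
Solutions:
 v(a) = C1 + C2*log(a)


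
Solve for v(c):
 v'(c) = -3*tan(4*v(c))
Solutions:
 v(c) = -asin(C1*exp(-12*c))/4 + pi/4
 v(c) = asin(C1*exp(-12*c))/4


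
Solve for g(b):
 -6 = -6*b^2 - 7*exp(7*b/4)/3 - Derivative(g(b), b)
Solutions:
 g(b) = C1 - 2*b^3 + 6*b - 4*exp(7*b/4)/3


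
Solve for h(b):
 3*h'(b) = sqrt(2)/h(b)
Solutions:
 h(b) = -sqrt(C1 + 6*sqrt(2)*b)/3
 h(b) = sqrt(C1 + 6*sqrt(2)*b)/3


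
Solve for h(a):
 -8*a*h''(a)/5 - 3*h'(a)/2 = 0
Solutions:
 h(a) = C1 + C2*a^(1/16)


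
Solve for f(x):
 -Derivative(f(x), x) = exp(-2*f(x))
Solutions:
 f(x) = log(-sqrt(C1 - 2*x))
 f(x) = log(C1 - 2*x)/2


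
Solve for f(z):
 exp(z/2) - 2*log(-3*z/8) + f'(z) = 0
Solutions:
 f(z) = C1 + 2*z*log(-z) + 2*z*(-3*log(2) - 1 + log(3)) - 2*exp(z/2)


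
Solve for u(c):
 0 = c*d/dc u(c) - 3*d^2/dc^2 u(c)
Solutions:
 u(c) = C1 + C2*erfi(sqrt(6)*c/6)


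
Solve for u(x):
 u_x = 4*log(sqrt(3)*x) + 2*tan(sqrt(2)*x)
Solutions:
 u(x) = C1 + 4*x*log(x) - 4*x + 2*x*log(3) - sqrt(2)*log(cos(sqrt(2)*x))


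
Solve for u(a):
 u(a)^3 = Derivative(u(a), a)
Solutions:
 u(a) = -sqrt(2)*sqrt(-1/(C1 + a))/2
 u(a) = sqrt(2)*sqrt(-1/(C1 + a))/2


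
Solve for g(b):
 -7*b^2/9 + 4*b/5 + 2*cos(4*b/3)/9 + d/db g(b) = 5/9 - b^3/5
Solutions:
 g(b) = C1 - b^4/20 + 7*b^3/27 - 2*b^2/5 + 5*b/9 - sin(4*b/3)/6


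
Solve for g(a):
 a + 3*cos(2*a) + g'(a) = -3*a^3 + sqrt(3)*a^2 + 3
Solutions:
 g(a) = C1 - 3*a^4/4 + sqrt(3)*a^3/3 - a^2/2 + 3*a - 3*sin(a)*cos(a)


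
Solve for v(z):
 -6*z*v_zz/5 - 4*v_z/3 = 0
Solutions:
 v(z) = C1 + C2/z^(1/9)


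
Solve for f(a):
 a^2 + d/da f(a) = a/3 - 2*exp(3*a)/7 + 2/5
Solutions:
 f(a) = C1 - a^3/3 + a^2/6 + 2*a/5 - 2*exp(3*a)/21


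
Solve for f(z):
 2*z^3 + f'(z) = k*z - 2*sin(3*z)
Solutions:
 f(z) = C1 + k*z^2/2 - z^4/2 + 2*cos(3*z)/3


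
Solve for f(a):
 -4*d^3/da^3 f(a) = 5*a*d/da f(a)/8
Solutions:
 f(a) = C1 + Integral(C2*airyai(-10^(1/3)*a/4) + C3*airybi(-10^(1/3)*a/4), a)


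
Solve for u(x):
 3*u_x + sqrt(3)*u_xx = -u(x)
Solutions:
 u(x) = C1*exp(sqrt(3)*x*(-3 + sqrt(9 - 4*sqrt(3)))/6) + C2*exp(-sqrt(3)*x*(sqrt(9 - 4*sqrt(3)) + 3)/6)


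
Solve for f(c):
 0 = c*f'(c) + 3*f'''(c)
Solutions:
 f(c) = C1 + Integral(C2*airyai(-3^(2/3)*c/3) + C3*airybi(-3^(2/3)*c/3), c)


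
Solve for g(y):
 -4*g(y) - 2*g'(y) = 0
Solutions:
 g(y) = C1*exp(-2*y)


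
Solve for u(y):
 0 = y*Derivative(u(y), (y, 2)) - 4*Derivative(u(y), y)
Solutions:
 u(y) = C1 + C2*y^5


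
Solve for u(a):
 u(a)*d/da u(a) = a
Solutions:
 u(a) = -sqrt(C1 + a^2)
 u(a) = sqrt(C1 + a^2)


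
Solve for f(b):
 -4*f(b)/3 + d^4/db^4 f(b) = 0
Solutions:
 f(b) = C1*exp(-sqrt(2)*3^(3/4)*b/3) + C2*exp(sqrt(2)*3^(3/4)*b/3) + C3*sin(sqrt(2)*3^(3/4)*b/3) + C4*cos(sqrt(2)*3^(3/4)*b/3)


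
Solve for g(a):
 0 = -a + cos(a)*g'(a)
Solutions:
 g(a) = C1 + Integral(a/cos(a), a)


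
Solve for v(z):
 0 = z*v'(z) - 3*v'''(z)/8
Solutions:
 v(z) = C1 + Integral(C2*airyai(2*3^(2/3)*z/3) + C3*airybi(2*3^(2/3)*z/3), z)


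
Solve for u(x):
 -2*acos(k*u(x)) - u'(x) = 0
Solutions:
 Integral(1/acos(_y*k), (_y, u(x))) = C1 - 2*x


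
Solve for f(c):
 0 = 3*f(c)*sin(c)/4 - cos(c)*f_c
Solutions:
 f(c) = C1/cos(c)^(3/4)


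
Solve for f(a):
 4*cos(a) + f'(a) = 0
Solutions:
 f(a) = C1 - 4*sin(a)


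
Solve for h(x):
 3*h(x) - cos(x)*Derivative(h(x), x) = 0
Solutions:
 h(x) = C1*(sin(x) + 1)^(3/2)/(sin(x) - 1)^(3/2)


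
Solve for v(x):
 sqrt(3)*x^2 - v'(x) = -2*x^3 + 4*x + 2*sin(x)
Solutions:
 v(x) = C1 + x^4/2 + sqrt(3)*x^3/3 - 2*x^2 + 2*cos(x)


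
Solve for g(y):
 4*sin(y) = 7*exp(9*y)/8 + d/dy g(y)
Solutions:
 g(y) = C1 - 7*exp(9*y)/72 - 4*cos(y)


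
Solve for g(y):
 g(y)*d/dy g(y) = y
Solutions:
 g(y) = -sqrt(C1 + y^2)
 g(y) = sqrt(C1 + y^2)


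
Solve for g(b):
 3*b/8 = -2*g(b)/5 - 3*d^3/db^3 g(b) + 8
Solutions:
 g(b) = C3*exp(-15^(2/3)*2^(1/3)*b/15) - 15*b/16 + (C1*sin(2^(1/3)*3^(1/6)*5^(2/3)*b/10) + C2*cos(2^(1/3)*3^(1/6)*5^(2/3)*b/10))*exp(15^(2/3)*2^(1/3)*b/30) + 20


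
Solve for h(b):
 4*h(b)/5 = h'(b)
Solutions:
 h(b) = C1*exp(4*b/5)


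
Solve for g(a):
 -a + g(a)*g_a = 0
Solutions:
 g(a) = -sqrt(C1 + a^2)
 g(a) = sqrt(C1 + a^2)


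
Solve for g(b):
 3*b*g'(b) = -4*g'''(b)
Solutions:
 g(b) = C1 + Integral(C2*airyai(-6^(1/3)*b/2) + C3*airybi(-6^(1/3)*b/2), b)


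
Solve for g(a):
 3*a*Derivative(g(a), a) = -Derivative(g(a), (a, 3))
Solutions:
 g(a) = C1 + Integral(C2*airyai(-3^(1/3)*a) + C3*airybi(-3^(1/3)*a), a)


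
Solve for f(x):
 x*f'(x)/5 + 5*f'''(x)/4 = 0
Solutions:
 f(x) = C1 + Integral(C2*airyai(-2^(2/3)*5^(1/3)*x/5) + C3*airybi(-2^(2/3)*5^(1/3)*x/5), x)


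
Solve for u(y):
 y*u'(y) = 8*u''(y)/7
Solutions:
 u(y) = C1 + C2*erfi(sqrt(7)*y/4)


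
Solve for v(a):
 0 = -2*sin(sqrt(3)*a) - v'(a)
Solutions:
 v(a) = C1 + 2*sqrt(3)*cos(sqrt(3)*a)/3


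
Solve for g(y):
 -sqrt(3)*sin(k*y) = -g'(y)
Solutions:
 g(y) = C1 - sqrt(3)*cos(k*y)/k


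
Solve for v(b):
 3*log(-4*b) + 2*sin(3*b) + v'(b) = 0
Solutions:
 v(b) = C1 - 3*b*log(-b) - 6*b*log(2) + 3*b + 2*cos(3*b)/3


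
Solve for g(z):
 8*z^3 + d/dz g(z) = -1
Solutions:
 g(z) = C1 - 2*z^4 - z


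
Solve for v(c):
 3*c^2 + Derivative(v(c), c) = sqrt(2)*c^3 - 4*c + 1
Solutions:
 v(c) = C1 + sqrt(2)*c^4/4 - c^3 - 2*c^2 + c


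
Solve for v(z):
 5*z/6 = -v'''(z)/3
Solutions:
 v(z) = C1 + C2*z + C3*z^2 - 5*z^4/48


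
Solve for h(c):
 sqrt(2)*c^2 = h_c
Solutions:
 h(c) = C1 + sqrt(2)*c^3/3
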